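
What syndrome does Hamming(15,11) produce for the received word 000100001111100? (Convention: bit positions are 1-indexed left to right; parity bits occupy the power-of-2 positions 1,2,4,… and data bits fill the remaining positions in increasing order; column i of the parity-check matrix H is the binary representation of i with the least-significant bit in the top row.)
Syndrome s = H · r^T (mod 2), r = 000100001111100:
  s[0] = (101010101010101)·(000100001111100) mod 2 = 0+0+0+0+0+0+0+0+1+0+1+0+1+0+0 mod 2 = 1
  s[1] = (011001100110011)·(000100001111100) mod 2 = 0+0+0+0+0+0+0+0+0+1+1+0+0+0+0 mod 2 = 0
  s[2] = (000111100001111)·(000100001111100) mod 2 = 0+0+0+1+0+0+0+0+0+0+0+1+1+0+0 mod 2 = 1
  s[3] = (000000011111111)·(000100001111100) mod 2 = 0+0+0+0+0+0+0+0+1+1+1+1+1+0+0 mod 2 = 1
Syndrome = 1011
Non-zero syndrome: error at position 13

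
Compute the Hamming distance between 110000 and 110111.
XOR = 000111, count of 1s = 3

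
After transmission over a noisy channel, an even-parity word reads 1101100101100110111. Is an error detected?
Sum of received bits: 1+1+0+1+1+0+0+1+0+1+1+0+0+1+1+0+1+1+1 = 12; 12 mod 2 = 0. Result is 0 → no error detected.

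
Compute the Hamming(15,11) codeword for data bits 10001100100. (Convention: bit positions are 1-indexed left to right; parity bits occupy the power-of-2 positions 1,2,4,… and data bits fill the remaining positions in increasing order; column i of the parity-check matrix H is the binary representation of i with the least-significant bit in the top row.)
Codeword c = d · G (mod 2), d = 10001100100:
  c[0] = d·G[:,0] = (10001100100)·(11011010101) mod 2 = 1+0+0+0+1+0+0+0+1+0+0 mod 2 = 1
  c[1] = d·G[:,1] = (10001100100)·(10110110011) mod 2 = 1+0+0+0+0+1+0+0+0+0+0 mod 2 = 0
  c[2] = d·G[:,2] = (10001100100)·(10000000000) mod 2 = 1+0+0+0+0+0+0+0+0+0+0 mod 2 = 1
  c[3] = d·G[:,3] = (10001100100)·(01110001111) mod 2 = 0+0+0+0+0+0+0+0+1+0+0 mod 2 = 1
  c[4] = d·G[:,4] = (10001100100)·(01000000000) mod 2 = 0+0+0+0+0+0+0+0+0+0+0 mod 2 = 0
  c[5] = d·G[:,5] = (10001100100)·(00100000000) mod 2 = 0+0+0+0+0+0+0+0+0+0+0 mod 2 = 0
  c[6] = d·G[:,6] = (10001100100)·(00010000000) mod 2 = 0+0+0+0+0+0+0+0+0+0+0 mod 2 = 0
  c[7] = d·G[:,7] = (10001100100)·(00001111111) mod 2 = 0+0+0+0+1+1+0+0+1+0+0 mod 2 = 1
  c[8] = d·G[:,8] = (10001100100)·(00001000000) mod 2 = 0+0+0+0+1+0+0+0+0+0+0 mod 2 = 1
  c[9] = d·G[:,9] = (10001100100)·(00000100000) mod 2 = 0+0+0+0+0+1+0+0+0+0+0 mod 2 = 1
  c[10] = d·G[:,10] = (10001100100)·(00000010000) mod 2 = 0+0+0+0+0+0+0+0+0+0+0 mod 2 = 0
  c[11] = d·G[:,11] = (10001100100)·(00000001000) mod 2 = 0+0+0+0+0+0+0+0+0+0+0 mod 2 = 0
  c[12] = d·G[:,12] = (10001100100)·(00000000100) mod 2 = 0+0+0+0+0+0+0+0+1+0+0 mod 2 = 1
  c[13] = d·G[:,13] = (10001100100)·(00000000010) mod 2 = 0+0+0+0+0+0+0+0+0+0+0 mod 2 = 0
  c[14] = d·G[:,14] = (10001100100)·(00000000001) mod 2 = 0+0+0+0+0+0+0+0+0+0+0 mod 2 = 0
Codeword = 101100011100100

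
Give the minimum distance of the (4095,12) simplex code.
d_min = 2048 (every nonzero codeword of the simplex code S_12 has weight 2^(r−1) = 2048).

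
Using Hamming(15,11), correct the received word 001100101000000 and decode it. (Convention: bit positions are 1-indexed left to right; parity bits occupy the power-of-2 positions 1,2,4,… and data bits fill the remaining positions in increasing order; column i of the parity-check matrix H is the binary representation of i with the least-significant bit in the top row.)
Syndrome s = H · r^T (mod 2), r = 001100101000000:
  s[0] = (101010101010101)·(001100101000000) mod 2 = 0+0+1+0+0+0+1+0+1+0+0+0+0+0+0 mod 2 = 1
  s[1] = (011001100110011)·(001100101000000) mod 2 = 0+0+1+0+0+0+1+0+0+0+0+0+0+0+0 mod 2 = 0
  s[2] = (000111100001111)·(001100101000000) mod 2 = 0+0+0+1+0+0+1+0+0+0+0+0+0+0+0 mod 2 = 0
  s[3] = (000000011111111)·(001100101000000) mod 2 = 0+0+0+0+0+0+0+0+1+0+0+0+0+0+0 mod 2 = 1
Syndrome = 1001
Column 9 of H equals this syndrome → error at bit 9 (1-indexed).
Flip bit 9: 001100101000000 → 001100100000000
Extract data bits at positions {3,5,6,7,9,10,11,12,13,14,15}: 10010000000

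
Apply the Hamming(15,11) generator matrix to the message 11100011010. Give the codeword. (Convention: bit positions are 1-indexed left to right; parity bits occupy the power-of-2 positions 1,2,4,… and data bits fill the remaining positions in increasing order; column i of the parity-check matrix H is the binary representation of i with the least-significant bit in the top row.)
Codeword c = d · G (mod 2), d = 11100011010:
  c[0] = d·G[:,0] = (11100011010)·(11011010101) mod 2 = 1+1+0+0+0+0+1+0+0+0+0 mod 2 = 1
  c[1] = d·G[:,1] = (11100011010)·(10110110011) mod 2 = 1+0+1+0+0+0+1+0+0+1+0 mod 2 = 0
  c[2] = d·G[:,2] = (11100011010)·(10000000000) mod 2 = 1+0+0+0+0+0+0+0+0+0+0 mod 2 = 1
  c[3] = d·G[:,3] = (11100011010)·(01110001111) mod 2 = 0+1+1+0+0+0+0+1+0+1+0 mod 2 = 0
  c[4] = d·G[:,4] = (11100011010)·(01000000000) mod 2 = 0+1+0+0+0+0+0+0+0+0+0 mod 2 = 1
  c[5] = d·G[:,5] = (11100011010)·(00100000000) mod 2 = 0+0+1+0+0+0+0+0+0+0+0 mod 2 = 1
  c[6] = d·G[:,6] = (11100011010)·(00010000000) mod 2 = 0+0+0+0+0+0+0+0+0+0+0 mod 2 = 0
  c[7] = d·G[:,7] = (11100011010)·(00001111111) mod 2 = 0+0+0+0+0+0+1+1+0+1+0 mod 2 = 1
  c[8] = d·G[:,8] = (11100011010)·(00001000000) mod 2 = 0+0+0+0+0+0+0+0+0+0+0 mod 2 = 0
  c[9] = d·G[:,9] = (11100011010)·(00000100000) mod 2 = 0+0+0+0+0+0+0+0+0+0+0 mod 2 = 0
  c[10] = d·G[:,10] = (11100011010)·(00000010000) mod 2 = 0+0+0+0+0+0+1+0+0+0+0 mod 2 = 1
  c[11] = d·G[:,11] = (11100011010)·(00000001000) mod 2 = 0+0+0+0+0+0+0+1+0+0+0 mod 2 = 1
  c[12] = d·G[:,12] = (11100011010)·(00000000100) mod 2 = 0+0+0+0+0+0+0+0+0+0+0 mod 2 = 0
  c[13] = d·G[:,13] = (11100011010)·(00000000010) mod 2 = 0+0+0+0+0+0+0+0+0+1+0 mod 2 = 1
  c[14] = d·G[:,14] = (11100011010)·(00000000001) mod 2 = 0+0+0+0+0+0+0+0+0+0+0 mod 2 = 0
Codeword = 101011010011010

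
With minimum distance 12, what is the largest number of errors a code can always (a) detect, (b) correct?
(a) Detection requires d_min ≥ e+1, so e ≤ d_min − 1 = 11.
(b) Correction requires d_min ≥ 2t+1, so t ≤ ⌊(d_min − 1)/2⌋ = ⌊11/2⌋ = 5.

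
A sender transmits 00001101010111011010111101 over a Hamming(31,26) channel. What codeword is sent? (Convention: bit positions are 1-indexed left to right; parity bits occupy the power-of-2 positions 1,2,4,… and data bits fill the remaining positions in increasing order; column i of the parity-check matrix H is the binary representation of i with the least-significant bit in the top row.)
Codeword c = d · G (mod 2), d = 00001101010111011010111101:
  c[0] = d·G[:,0] = (00001101010111011010111101)·(11011010101101010101010101) mod 2 = 0+0+0+0+1+0+0+0+0+0+0+1+0+1+0+1+0+0+0+0+0+1+0+1+0+1 mod 2 = 1
  c[1] = d·G[:,1] = (00001101010111011010111101)·(10110110011011001100110011) mod 2 = 0+0+0+0+0+1+0+0+0+1+0+0+1+1+0+0+1+0+0+0+1+1+0+0+0+1 mod 2 = 0
  c[2] = d·G[:,2] = (00001101010111011010111101)·(10000000000000000000000000) mod 2 = 0+0+0+0+0+0+0+0+0+0+0+0+0+0+0+0+0+0+0+0+0+0+0+0+0+0 mod 2 = 0
  c[3] = d·G[:,3] = (00001101010111011010111101)·(01110001111000111100001111) mod 2 = 0+0+0+0+0+0+0+1+0+1+0+0+0+0+0+1+1+0+0+0+0+0+1+1+0+1 mod 2 = 1
  c[4] = d·G[:,4] = (00001101010111011010111101)·(01000000000000000000000000) mod 2 = 0+0+0+0+0+0+0+0+0+0+0+0+0+0+0+0+0+0+0+0+0+0+0+0+0+0 mod 2 = 0
  c[5] = d·G[:,5] = (00001101010111011010111101)·(00100000000000000000000000) mod 2 = 0+0+0+0+0+0+0+0+0+0+0+0+0+0+0+0+0+0+0+0+0+0+0+0+0+0 mod 2 = 0
  c[6] = d·G[:,6] = (00001101010111011010111101)·(00010000000000000000000000) mod 2 = 0+0+0+0+0+0+0+0+0+0+0+0+0+0+0+0+0+0+0+0+0+0+0+0+0+0 mod 2 = 0
  c[7] = d·G[:,7] = (00001101010111011010111101)·(00001111111000000011111111) mod 2 = 0+0+0+0+1+1+0+1+0+1+0+0+0+0+0+0+0+0+1+0+1+1+1+1+0+1 mod 2 = 0
  c[8] = d·G[:,8] = (00001101010111011010111101)·(00001000000000000000000000) mod 2 = 0+0+0+0+1+0+0+0+0+0+0+0+0+0+0+0+0+0+0+0+0+0+0+0+0+0 mod 2 = 1
  c[9] = d·G[:,9] = (00001101010111011010111101)·(00000100000000000000000000) mod 2 = 0+0+0+0+0+1+0+0+0+0+0+0+0+0+0+0+0+0+0+0+0+0+0+0+0+0 mod 2 = 1
  c[10] = d·G[:,10] = (00001101010111011010111101)·(00000010000000000000000000) mod 2 = 0+0+0+0+0+0+0+0+0+0+0+0+0+0+0+0+0+0+0+0+0+0+0+0+0+0 mod 2 = 0
  c[11] = d·G[:,11] = (00001101010111011010111101)·(00000001000000000000000000) mod 2 = 0+0+0+0+0+0+0+1+0+0+0+0+0+0+0+0+0+0+0+0+0+0+0+0+0+0 mod 2 = 1
  c[12] = d·G[:,12] = (00001101010111011010111101)·(00000000100000000000000000) mod 2 = 0+0+0+0+0+0+0+0+0+0+0+0+0+0+0+0+0+0+0+0+0+0+0+0+0+0 mod 2 = 0
  c[13] = d·G[:,13] = (00001101010111011010111101)·(00000000010000000000000000) mod 2 = 0+0+0+0+0+0+0+0+0+1+0+0+0+0+0+0+0+0+0+0+0+0+0+0+0+0 mod 2 = 1
  c[14] = d·G[:,14] = (00001101010111011010111101)·(00000000001000000000000000) mod 2 = 0+0+0+0+0+0+0+0+0+0+0+0+0+0+0+0+0+0+0+0+0+0+0+0+0+0 mod 2 = 0
  c[15] = d·G[:,15] = (00001101010111011010111101)·(00000000000111111111111111) mod 2 = 0+0+0+0+0+0+0+0+0+0+0+1+1+1+0+1+1+0+1+0+1+1+1+1+0+1 mod 2 = 1
  c[16] = d·G[:,16] = (00001101010111011010111101)·(00000000000100000000000000) mod 2 = 0+0+0+0+0+0+0+0+0+0+0+1+0+0+0+0+0+0+0+0+0+0+0+0+0+0 mod 2 = 1
  c[17] = d·G[:,17] = (00001101010111011010111101)·(00000000000010000000000000) mod 2 = 0+0+0+0+0+0+0+0+0+0+0+0+1+0+0+0+0+0+0+0+0+0+0+0+0+0 mod 2 = 1
  c[18] = d·G[:,18] = (00001101010111011010111101)·(00000000000001000000000000) mod 2 = 0+0+0+0+0+0+0+0+0+0+0+0+0+1+0+0+0+0+0+0+0+0+0+0+0+0 mod 2 = 1
  c[19] = d·G[:,19] = (00001101010111011010111101)·(00000000000000100000000000) mod 2 = 0+0+0+0+0+0+0+0+0+0+0+0+0+0+0+0+0+0+0+0+0+0+0+0+0+0 mod 2 = 0
  c[20] = d·G[:,20] = (00001101010111011010111101)·(00000000000000010000000000) mod 2 = 0+0+0+0+0+0+0+0+0+0+0+0+0+0+0+1+0+0+0+0+0+0+0+0+0+0 mod 2 = 1
  c[21] = d·G[:,21] = (00001101010111011010111101)·(00000000000000001000000000) mod 2 = 0+0+0+0+0+0+0+0+0+0+0+0+0+0+0+0+1+0+0+0+0+0+0+0+0+0 mod 2 = 1
  c[22] = d·G[:,22] = (00001101010111011010111101)·(00000000000000000100000000) mod 2 = 0+0+0+0+0+0+0+0+0+0+0+0+0+0+0+0+0+0+0+0+0+0+0+0+0+0 mod 2 = 0
  c[23] = d·G[:,23] = (00001101010111011010111101)·(00000000000000000010000000) mod 2 = 0+0+0+0+0+0+0+0+0+0+0+0+0+0+0+0+0+0+1+0+0+0+0+0+0+0 mod 2 = 1
  c[24] = d·G[:,24] = (00001101010111011010111101)·(00000000000000000001000000) mod 2 = 0+0+0+0+0+0+0+0+0+0+0+0+0+0+0+0+0+0+0+0+0+0+0+0+0+0 mod 2 = 0
  c[25] = d·G[:,25] = (00001101010111011010111101)·(00000000000000000000100000) mod 2 = 0+0+0+0+0+0+0+0+0+0+0+0+0+0+0+0+0+0+0+0+1+0+0+0+0+0 mod 2 = 1
  c[26] = d·G[:,26] = (00001101010111011010111101)·(00000000000000000000010000) mod 2 = 0+0+0+0+0+0+0+0+0+0+0+0+0+0+0+0+0+0+0+0+0+1+0+0+0+0 mod 2 = 1
  c[27] = d·G[:,27] = (00001101010111011010111101)·(00000000000000000000001000) mod 2 = 0+0+0+0+0+0+0+0+0+0+0+0+0+0+0+0+0+0+0+0+0+0+1+0+0+0 mod 2 = 1
  c[28] = d·G[:,28] = (00001101010111011010111101)·(00000000000000000000000100) mod 2 = 0+0+0+0+0+0+0+0+0+0+0+0+0+0+0+0+0+0+0+0+0+0+0+1+0+0 mod 2 = 1
  c[29] = d·G[:,29] = (00001101010111011010111101)·(00000000000000000000000010) mod 2 = 0+0+0+0+0+0+0+0+0+0+0+0+0+0+0+0+0+0+0+0+0+0+0+0+0+0 mod 2 = 0
  c[30] = d·G[:,30] = (00001101010111011010111101)·(00000000000000000000000001) mod 2 = 0+0+0+0+0+0+0+0+0+0+0+0+0+0+0+0+0+0+0+0+0+0+0+0+0+1 mod 2 = 1
Codeword = 1001000011010101111011010111101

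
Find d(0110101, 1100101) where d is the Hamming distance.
XOR = 1010000, count of 1s = 2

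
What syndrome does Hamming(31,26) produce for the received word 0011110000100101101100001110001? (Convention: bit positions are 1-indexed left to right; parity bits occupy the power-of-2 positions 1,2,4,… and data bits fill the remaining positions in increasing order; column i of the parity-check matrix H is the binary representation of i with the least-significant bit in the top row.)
Syndrome s = H · r^T (mod 2), r = 0011110000100101101100001110001:
  s[0] = (1010101010101010101010101010101)·(0011110000100101101100001110001) mod 2 = 0+0+1+0+1+0+0+0+0+0+1+0+0+0+0+0+1+0+1+0+0+0+0+0+1+0+1+0+0+0+1 mod 2 = 0
  s[1] = (0110011001100110011001100110011)·(0011110000100101101100001110001) mod 2 = 0+0+1+0+0+1+0+0+0+0+1+0+0+1+0+0+0+0+1+0+0+0+0+0+0+1+1+0+0+0+1 mod 2 = 0
  s[2] = (0001111000011110000111100001111)·(0011110000100101101100001110001) mod 2 = 0+0+0+1+1+1+0+0+0+0+0+0+0+1+0+0+0+0+0+1+0+0+0+0+0+0+0+0+0+0+1 mod 2 = 0
  s[3] = (0000000111111110000000011111111)·(0011110000100101101100001110001) mod 2 = 0+0+0+0+0+0+0+0+0+0+1+0+0+1+0+0+0+0+0+0+0+0+0+0+1+1+1+0+0+0+1 mod 2 = 0
  s[4] = (0000000000000001111111111111111)·(0011110000100101101100001110001) mod 2 = 0+0+0+0+0+0+0+0+0+0+0+0+0+0+0+1+1+0+1+1+0+0+0+0+1+1+1+0+0+0+1 mod 2 = 0
Syndrome = 00000
s = 0: no error detected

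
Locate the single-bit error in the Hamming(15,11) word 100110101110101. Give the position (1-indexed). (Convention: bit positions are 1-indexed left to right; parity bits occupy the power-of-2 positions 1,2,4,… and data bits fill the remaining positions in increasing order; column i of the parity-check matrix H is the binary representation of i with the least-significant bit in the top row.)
Syndrome s = H · r^T (mod 2), r = 100110101110101:
  s[0] = (101010101010101)·(100110101110101) mod 2 = 1+0+0+0+1+0+1+0+1+0+1+0+1+0+1 mod 2 = 1
  s[1] = (011001100110011)·(100110101110101) mod 2 = 0+0+0+0+0+0+1+0+0+1+1+0+0+0+1 mod 2 = 0
  s[2] = (000111100001111)·(100110101110101) mod 2 = 0+0+0+1+1+0+1+0+0+0+0+0+1+0+1 mod 2 = 1
  s[3] = (000000011111111)·(100110101110101) mod 2 = 0+0+0+0+0+0+0+0+1+1+1+0+1+0+1 mod 2 = 1
Syndrome = 1011
Column i of H is the binary representation of i, so the syndrome is the binary index of the flipped bit.
Read s = 1011 with s[0] as LSB: 1·2^0 + 0·2^1 + 1·2^2 + 1·2^3 = 13.
Error is at bit position 13.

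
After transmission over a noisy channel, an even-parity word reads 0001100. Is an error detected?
Sum of received bits: 0+0+0+1+1+0+0 = 2; 2 mod 2 = 0. Result is 0 → no error detected.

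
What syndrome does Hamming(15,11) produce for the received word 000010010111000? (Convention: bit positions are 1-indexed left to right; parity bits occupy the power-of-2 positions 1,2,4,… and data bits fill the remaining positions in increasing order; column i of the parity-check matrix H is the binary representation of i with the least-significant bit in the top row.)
Syndrome s = H · r^T (mod 2), r = 000010010111000:
  s[0] = (101010101010101)·(000010010111000) mod 2 = 0+0+0+0+1+0+0+0+0+0+1+0+0+0+0 mod 2 = 0
  s[1] = (011001100110011)·(000010010111000) mod 2 = 0+0+0+0+0+0+0+0+0+1+1+0+0+0+0 mod 2 = 0
  s[2] = (000111100001111)·(000010010111000) mod 2 = 0+0+0+0+1+0+0+0+0+0+0+1+0+0+0 mod 2 = 0
  s[3] = (000000011111111)·(000010010111000) mod 2 = 0+0+0+0+0+0+0+1+0+1+1+1+0+0+0 mod 2 = 0
Syndrome = 0000
s = 0: no error detected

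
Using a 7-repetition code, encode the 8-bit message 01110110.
Repeat each bit 7× and concatenate:
0→0000000  1→1111111  1→1111111  1→1111111  0→0000000  1→1111111  1→1111111  0→0000000
Codeword = 00000001111111111111111111110000000111111111111110000000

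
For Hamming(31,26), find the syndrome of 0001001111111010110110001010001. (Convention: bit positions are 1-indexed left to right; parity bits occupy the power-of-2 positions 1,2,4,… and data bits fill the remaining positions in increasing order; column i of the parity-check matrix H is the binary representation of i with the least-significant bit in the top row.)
Syndrome s = H · r^T (mod 2), r = 0001001111111010110110001010001:
  s[0] = (1010101010101010101010101010101)·(0001001111111010110110001010001) mod 2 = 0+0+0+0+0+0+1+0+1+0+1+0+1+0+1+0+1+0+0+0+1+0+0+0+1+0+1+0+0+0+1 mod 2 = 0
  s[1] = (0110011001100110011001100110011)·(0001001111111010110110001010001) mod 2 = 0+0+0+0+0+0+1+0+0+1+1+0+0+0+1+0+0+1+0+0+0+0+0+0+0+0+1+0+0+0+1 mod 2 = 1
  s[2] = (0001111000011110000111100001111)·(0001001111111010110110001010001) mod 2 = 0+0+0+1+0+0+1+0+0+0+0+1+1+0+1+0+0+0+0+1+1+0+0+0+0+0+0+0+0+0+1 mod 2 = 0
  s[3] = (0000000111111110000000011111111)·(0001001111111010110110001010001) mod 2 = 0+0+0+0+0+0+0+1+1+1+1+1+1+0+1+0+0+0+0+0+0+0+0+0+1+0+1+0+0+0+1 mod 2 = 0
  s[4] = (0000000000000001111111111111111)·(0001001111111010110110001010001) mod 2 = 0+0+0+0+0+0+0+0+0+0+0+0+0+0+0+0+1+1+0+1+1+0+0+0+1+0+1+0+0+0+1 mod 2 = 1
Syndrome = 01001
Non-zero syndrome: error at position 18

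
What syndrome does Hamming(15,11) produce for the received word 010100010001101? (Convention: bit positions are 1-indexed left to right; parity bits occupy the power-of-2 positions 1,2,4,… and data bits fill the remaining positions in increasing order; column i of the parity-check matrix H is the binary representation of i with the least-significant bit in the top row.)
Syndrome s = H · r^T (mod 2), r = 010100010001101:
  s[0] = (101010101010101)·(010100010001101) mod 2 = 0+0+0+0+0+0+0+0+0+0+0+0+1+0+1 mod 2 = 0
  s[1] = (011001100110011)·(010100010001101) mod 2 = 0+1+0+0+0+0+0+0+0+0+0+0+0+0+1 mod 2 = 0
  s[2] = (000111100001111)·(010100010001101) mod 2 = 0+0+0+1+0+0+0+0+0+0+0+1+1+0+1 mod 2 = 0
  s[3] = (000000011111111)·(010100010001101) mod 2 = 0+0+0+0+0+0+0+1+0+0+0+1+1+0+1 mod 2 = 0
Syndrome = 0000
s = 0: no error detected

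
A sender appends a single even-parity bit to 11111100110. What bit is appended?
Sum of data bits: 1+1+1+1+1+1+0+0+1+1+0 = 8.
8 mod 2 = 0, so parity bit = 0.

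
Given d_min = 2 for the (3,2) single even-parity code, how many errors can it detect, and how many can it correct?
Detection only: up to d_min − 1 = 1 errors.
Correction: up to ⌊(d_min − 1)/2⌋ = ⌊1/2⌋ = 0 errors.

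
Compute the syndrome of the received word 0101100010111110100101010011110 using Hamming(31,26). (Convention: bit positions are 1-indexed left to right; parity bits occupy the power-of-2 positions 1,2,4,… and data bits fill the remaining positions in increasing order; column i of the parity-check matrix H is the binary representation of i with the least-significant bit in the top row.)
Syndrome s = H · r^T (mod 2), r = 0101100010111110100101010011110:
  s[0] = (1010101010101010101010101010101)·(0101100010111110100101010011110) mod 2 = 0+0+0+0+1+0+0+0+1+0+1+0+1+0+1+0+1+0+0+0+0+0+0+0+0+0+1+0+1+0+0 mod 2 = 0
  s[1] = (0110011001100110011001100110011)·(0101100010111110100101010011110) mod 2 = 0+1+0+0+0+0+0+0+0+0+1+0+0+1+1+0+0+0+0+0+0+1+0+0+0+0+1+0+0+1+0 mod 2 = 1
  s[2] = (0001111000011110000111100001111)·(0101100010111110100101010011110) mod 2 = 0+0+0+1+1+0+0+0+0+0+0+1+1+1+1+0+0+0+0+1+0+1+0+0+0+0+0+1+1+1+0 mod 2 = 1
  s[3] = (0000000111111110000000011111111)·(0101100010111110100101010011110) mod 2 = 0+0+0+0+0+0+0+0+1+0+1+1+1+1+1+0+0+0+0+0+0+0+0+1+0+0+1+1+1+1+0 mod 2 = 1
  s[4] = (0000000000000001111111111111111)·(0101100010111110100101010011110) mod 2 = 0+0+0+0+0+0+0+0+0+0+0+0+0+0+0+0+1+0+0+1+0+1+0+1+0+0+1+1+1+1+0 mod 2 = 0
Syndrome = 01110
Non-zero syndrome: error at position 14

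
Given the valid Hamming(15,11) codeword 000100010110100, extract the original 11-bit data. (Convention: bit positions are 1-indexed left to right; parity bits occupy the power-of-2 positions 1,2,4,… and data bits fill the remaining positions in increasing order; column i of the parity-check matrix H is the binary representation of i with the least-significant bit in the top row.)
Parity bits occupy power-of-2 positions; data bits are at positions {3,5,6,7,9,10,11,12,13,14,15} (1-indexed).
Extract: c[3]=0 c[5]=0 c[6]=0 c[7]=0 c[9]=0 c[10]=1 c[11]=1 c[12]=0 c[13]=1 c[14]=0 c[15]=0
Data = 00000110100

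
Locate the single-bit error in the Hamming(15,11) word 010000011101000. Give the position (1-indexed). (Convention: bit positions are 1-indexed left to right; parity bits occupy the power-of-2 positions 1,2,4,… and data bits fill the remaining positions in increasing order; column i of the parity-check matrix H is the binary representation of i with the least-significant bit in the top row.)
Syndrome s = H · r^T (mod 2), r = 010000011101000:
  s[0] = (101010101010101)·(010000011101000) mod 2 = 0+0+0+0+0+0+0+0+1+0+0+0+0+0+0 mod 2 = 1
  s[1] = (011001100110011)·(010000011101000) mod 2 = 0+1+0+0+0+0+0+0+0+1+0+0+0+0+0 mod 2 = 0
  s[2] = (000111100001111)·(010000011101000) mod 2 = 0+0+0+0+0+0+0+0+0+0+0+1+0+0+0 mod 2 = 1
  s[3] = (000000011111111)·(010000011101000) mod 2 = 0+0+0+0+0+0+0+1+1+1+0+1+0+0+0 mod 2 = 0
Syndrome = 1010
Column i of H is the binary representation of i, so the syndrome is the binary index of the flipped bit.
Read s = 1010 with s[0] as LSB: 1·2^0 + 0·2^1 + 1·2^2 + 0·2^3 = 5.
Error is at bit position 5.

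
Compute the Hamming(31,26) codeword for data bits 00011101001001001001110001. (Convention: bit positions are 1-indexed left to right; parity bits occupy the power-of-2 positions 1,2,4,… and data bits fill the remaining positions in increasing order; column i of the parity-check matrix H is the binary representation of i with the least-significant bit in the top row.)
Codeword c = d · G (mod 2), d = 00011101001001001001110001:
  c[0] = d·G[:,0] = (00011101001001001001110001)·(11011010101101010101010101) mod 2 = 0+0+0+1+1+0+0+0+0+0+1+0+0+1+0+0+0+0+0+1+0+1+0+0+0+1 mod 2 = 1
  c[1] = d·G[:,1] = (00011101001001001001110001)·(10110110011011001100110011) mod 2 = 0+0+0+1+0+1+0+0+0+0+1+0+0+1+0+0+1+0+0+0+1+1+0+0+0+1 mod 2 = 0
  c[2] = d·G[:,2] = (00011101001001001001110001)·(10000000000000000000000000) mod 2 = 0+0+0+0+0+0+0+0+0+0+0+0+0+0+0+0+0+0+0+0+0+0+0+0+0+0 mod 2 = 0
  c[3] = d·G[:,3] = (00011101001001001001110001)·(01110001111000111100001111) mod 2 = 0+0+0+1+0+0+0+1+0+0+1+0+0+0+0+0+1+0+0+0+0+0+0+0+0+1 mod 2 = 1
  c[4] = d·G[:,4] = (00011101001001001001110001)·(01000000000000000000000000) mod 2 = 0+0+0+0+0+0+0+0+0+0+0+0+0+0+0+0+0+0+0+0+0+0+0+0+0+0 mod 2 = 0
  c[5] = d·G[:,5] = (00011101001001001001110001)·(00100000000000000000000000) mod 2 = 0+0+0+0+0+0+0+0+0+0+0+0+0+0+0+0+0+0+0+0+0+0+0+0+0+0 mod 2 = 0
  c[6] = d·G[:,6] = (00011101001001001001110001)·(00010000000000000000000000) mod 2 = 0+0+0+1+0+0+0+0+0+0+0+0+0+0+0+0+0+0+0+0+0+0+0+0+0+0 mod 2 = 1
  c[7] = d·G[:,7] = (00011101001001001001110001)·(00001111111000000011111111) mod 2 = 0+0+0+0+1+1+0+1+0+0+1+0+0+0+0+0+0+0+0+1+1+1+0+0+0+1 mod 2 = 0
  c[8] = d·G[:,8] = (00011101001001001001110001)·(00001000000000000000000000) mod 2 = 0+0+0+0+1+0+0+0+0+0+0+0+0+0+0+0+0+0+0+0+0+0+0+0+0+0 mod 2 = 1
  c[9] = d·G[:,9] = (00011101001001001001110001)·(00000100000000000000000000) mod 2 = 0+0+0+0+0+1+0+0+0+0+0+0+0+0+0+0+0+0+0+0+0+0+0+0+0+0 mod 2 = 1
  c[10] = d·G[:,10] = (00011101001001001001110001)·(00000010000000000000000000) mod 2 = 0+0+0+0+0+0+0+0+0+0+0+0+0+0+0+0+0+0+0+0+0+0+0+0+0+0 mod 2 = 0
  c[11] = d·G[:,11] = (00011101001001001001110001)·(00000001000000000000000000) mod 2 = 0+0+0+0+0+0+0+1+0+0+0+0+0+0+0+0+0+0+0+0+0+0+0+0+0+0 mod 2 = 1
  c[12] = d·G[:,12] = (00011101001001001001110001)·(00000000100000000000000000) mod 2 = 0+0+0+0+0+0+0+0+0+0+0+0+0+0+0+0+0+0+0+0+0+0+0+0+0+0 mod 2 = 0
  c[13] = d·G[:,13] = (00011101001001001001110001)·(00000000010000000000000000) mod 2 = 0+0+0+0+0+0+0+0+0+0+0+0+0+0+0+0+0+0+0+0+0+0+0+0+0+0 mod 2 = 0
  c[14] = d·G[:,14] = (00011101001001001001110001)·(00000000001000000000000000) mod 2 = 0+0+0+0+0+0+0+0+0+0+1+0+0+0+0+0+0+0+0+0+0+0+0+0+0+0 mod 2 = 1
  c[15] = d·G[:,15] = (00011101001001001001110001)·(00000000000111111111111111) mod 2 = 0+0+0+0+0+0+0+0+0+0+0+0+0+1+0+0+1+0+0+1+1+1+0+0+0+1 mod 2 = 0
  c[16] = d·G[:,16] = (00011101001001001001110001)·(00000000000100000000000000) mod 2 = 0+0+0+0+0+0+0+0+0+0+0+0+0+0+0+0+0+0+0+0+0+0+0+0+0+0 mod 2 = 0
  c[17] = d·G[:,17] = (00011101001001001001110001)·(00000000000010000000000000) mod 2 = 0+0+0+0+0+0+0+0+0+0+0+0+0+0+0+0+0+0+0+0+0+0+0+0+0+0 mod 2 = 0
  c[18] = d·G[:,18] = (00011101001001001001110001)·(00000000000001000000000000) mod 2 = 0+0+0+0+0+0+0+0+0+0+0+0+0+1+0+0+0+0+0+0+0+0+0+0+0+0 mod 2 = 1
  c[19] = d·G[:,19] = (00011101001001001001110001)·(00000000000000100000000000) mod 2 = 0+0+0+0+0+0+0+0+0+0+0+0+0+0+0+0+0+0+0+0+0+0+0+0+0+0 mod 2 = 0
  c[20] = d·G[:,20] = (00011101001001001001110001)·(00000000000000010000000000) mod 2 = 0+0+0+0+0+0+0+0+0+0+0+0+0+0+0+0+0+0+0+0+0+0+0+0+0+0 mod 2 = 0
  c[21] = d·G[:,21] = (00011101001001001001110001)·(00000000000000001000000000) mod 2 = 0+0+0+0+0+0+0+0+0+0+0+0+0+0+0+0+1+0+0+0+0+0+0+0+0+0 mod 2 = 1
  c[22] = d·G[:,22] = (00011101001001001001110001)·(00000000000000000100000000) mod 2 = 0+0+0+0+0+0+0+0+0+0+0+0+0+0+0+0+0+0+0+0+0+0+0+0+0+0 mod 2 = 0
  c[23] = d·G[:,23] = (00011101001001001001110001)·(00000000000000000010000000) mod 2 = 0+0+0+0+0+0+0+0+0+0+0+0+0+0+0+0+0+0+0+0+0+0+0+0+0+0 mod 2 = 0
  c[24] = d·G[:,24] = (00011101001001001001110001)·(00000000000000000001000000) mod 2 = 0+0+0+0+0+0+0+0+0+0+0+0+0+0+0+0+0+0+0+1+0+0+0+0+0+0 mod 2 = 1
  c[25] = d·G[:,25] = (00011101001001001001110001)·(00000000000000000000100000) mod 2 = 0+0+0+0+0+0+0+0+0+0+0+0+0+0+0+0+0+0+0+0+1+0+0+0+0+0 mod 2 = 1
  c[26] = d·G[:,26] = (00011101001001001001110001)·(00000000000000000000010000) mod 2 = 0+0+0+0+0+0+0+0+0+0+0+0+0+0+0+0+0+0+0+0+0+1+0+0+0+0 mod 2 = 1
  c[27] = d·G[:,27] = (00011101001001001001110001)·(00000000000000000000001000) mod 2 = 0+0+0+0+0+0+0+0+0+0+0+0+0+0+0+0+0+0+0+0+0+0+0+0+0+0 mod 2 = 0
  c[28] = d·G[:,28] = (00011101001001001001110001)·(00000000000000000000000100) mod 2 = 0+0+0+0+0+0+0+0+0+0+0+0+0+0+0+0+0+0+0+0+0+0+0+0+0+0 mod 2 = 0
  c[29] = d·G[:,29] = (00011101001001001001110001)·(00000000000000000000000010) mod 2 = 0+0+0+0+0+0+0+0+0+0+0+0+0+0+0+0+0+0+0+0+0+0+0+0+0+0 mod 2 = 0
  c[30] = d·G[:,30] = (00011101001001001001110001)·(00000000000000000000000001) mod 2 = 0+0+0+0+0+0+0+0+0+0+0+0+0+0+0+0+0+0+0+0+0+0+0+0+0+1 mod 2 = 1
Codeword = 1001001011010010001001001110001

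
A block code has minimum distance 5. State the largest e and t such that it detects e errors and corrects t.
(a) Detection requires d_min ≥ e+1, so e ≤ d_min − 1 = 4.
(b) Correction requires d_min ≥ 2t+1, so t ≤ ⌊(d_min − 1)/2⌋ = ⌊4/2⌋ = 2.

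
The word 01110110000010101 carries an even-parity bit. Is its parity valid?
Sum of all bits: 0+1+1+1+0+1+1+0+0+0+0+0+1+0+1+0+1 = 8; 8 mod 2 = 0. Result is 0 → valid parity.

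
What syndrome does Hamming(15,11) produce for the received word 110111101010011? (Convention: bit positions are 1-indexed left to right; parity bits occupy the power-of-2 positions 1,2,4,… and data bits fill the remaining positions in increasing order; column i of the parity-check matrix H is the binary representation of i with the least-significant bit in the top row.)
Syndrome s = H · r^T (mod 2), r = 110111101010011:
  s[0] = (101010101010101)·(110111101010011) mod 2 = 1+0+0+0+1+0+1+0+1+0+1+0+0+0+1 mod 2 = 0
  s[1] = (011001100110011)·(110111101010011) mod 2 = 0+1+0+0+0+1+1+0+0+0+1+0+0+1+1 mod 2 = 0
  s[2] = (000111100001111)·(110111101010011) mod 2 = 0+0+0+1+1+1+1+0+0+0+0+0+0+1+1 mod 2 = 0
  s[3] = (000000011111111)·(110111101010011) mod 2 = 0+0+0+0+0+0+0+0+1+0+1+0+0+1+1 mod 2 = 0
Syndrome = 0000
s = 0: no error detected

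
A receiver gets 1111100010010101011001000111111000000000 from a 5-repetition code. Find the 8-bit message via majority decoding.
Split into 5-bit blocks and majority-vote each:
  block 1 = 11111: 5 ones, 0 zeros → 1
  block 2 = 00010: 1 ones, 4 zeros → 0
  block 3 = 01010: 2 ones, 3 zeros → 0
  block 4 = 10110: 3 ones, 2 zeros → 1
  block 5 = 01000: 1 ones, 4 zeros → 0
  block 6 = 11111: 5 ones, 0 zeros → 1
  block 7 = 10000: 1 ones, 4 zeros → 0
  block 8 = 00000: 0 ones, 5 zeros → 0
Decoded = 10010100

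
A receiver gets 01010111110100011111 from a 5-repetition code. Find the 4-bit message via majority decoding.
Split into 5-bit blocks and majority-vote each:
  block 1 = 01010: 2 ones, 3 zeros → 0
  block 2 = 11111: 5 ones, 0 zeros → 1
  block 3 = 01000: 1 ones, 4 zeros → 0
  block 4 = 11111: 5 ones, 0 zeros → 1
Decoded = 0101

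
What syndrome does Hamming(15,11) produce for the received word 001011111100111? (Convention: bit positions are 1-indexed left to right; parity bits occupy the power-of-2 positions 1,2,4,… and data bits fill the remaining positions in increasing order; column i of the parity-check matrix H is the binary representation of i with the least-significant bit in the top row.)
Syndrome s = H · r^T (mod 2), r = 001011111100111:
  s[0] = (101010101010101)·(001011111100111) mod 2 = 0+0+1+0+1+0+1+0+1+0+0+0+1+0+1 mod 2 = 0
  s[1] = (011001100110011)·(001011111100111) mod 2 = 0+0+1+0+0+1+1+0+0+1+0+0+0+1+1 mod 2 = 0
  s[2] = (000111100001111)·(001011111100111) mod 2 = 0+0+0+0+1+1+1+0+0+0+0+0+1+1+1 mod 2 = 0
  s[3] = (000000011111111)·(001011111100111) mod 2 = 0+0+0+0+0+0+0+1+1+1+0+0+1+1+1 mod 2 = 0
Syndrome = 0000
s = 0: no error detected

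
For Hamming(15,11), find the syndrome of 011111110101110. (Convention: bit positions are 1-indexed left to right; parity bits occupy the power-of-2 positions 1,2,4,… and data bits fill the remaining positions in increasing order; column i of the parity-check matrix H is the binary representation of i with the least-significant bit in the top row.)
Syndrome s = H · r^T (mod 2), r = 011111110101110:
  s[0] = (101010101010101)·(011111110101110) mod 2 = 0+0+1+0+1+0+1+0+0+0+0+0+1+0+0 mod 2 = 0
  s[1] = (011001100110011)·(011111110101110) mod 2 = 0+1+1+0+0+1+1+0+0+1+0+0+0+1+0 mod 2 = 0
  s[2] = (000111100001111)·(011111110101110) mod 2 = 0+0+0+1+1+1+1+0+0+0+0+1+1+1+0 mod 2 = 1
  s[3] = (000000011111111)·(011111110101110) mod 2 = 0+0+0+0+0+0+0+1+0+1+0+1+1+1+0 mod 2 = 1
Syndrome = 0011
Non-zero syndrome: error at position 12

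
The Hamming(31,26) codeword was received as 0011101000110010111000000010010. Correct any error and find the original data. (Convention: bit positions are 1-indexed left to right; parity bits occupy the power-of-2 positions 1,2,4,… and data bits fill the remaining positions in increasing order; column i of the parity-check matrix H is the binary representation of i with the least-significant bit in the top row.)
Syndrome s = H · r^T (mod 2), r = 0011101000110010111000000010010:
  s[0] = (1010101010101010101010101010101)·(0011101000110010111000000010010) mod 2 = 0+0+1+0+1+0+1+0+0+0+1+0+0+0+1+0+1+0+1+0+0+0+0+0+0+0+1+0+0+0+0 mod 2 = 0
  s[1] = (0110011001100110011001100110011)·(0011101000110010111000000010010) mod 2 = 0+0+1+0+0+0+1+0+0+0+1+0+0+0+1+0+0+1+1+0+0+0+0+0+0+0+1+0+0+1+0 mod 2 = 0
  s[2] = (0001111000011110000111100001111)·(0011101000110010111000000010010) mod 2 = 0+0+0+1+1+0+1+0+0+0+0+1+0+0+1+0+0+0+0+0+0+0+0+0+0+0+0+0+0+1+0 mod 2 = 0
  s[3] = (0000000111111110000000011111111)·(0011101000110010111000000010010) mod 2 = 0+0+0+0+0+0+0+0+0+0+1+1+0+0+1+0+0+0+0+0+0+0+0+0+0+0+1+0+0+1+0 mod 2 = 1
  s[4] = (0000000000000001111111111111111)·(0011101000110010111000000010010) mod 2 = 0+0+0+0+0+0+0+0+0+0+0+0+0+0+0+0+1+1+1+0+0+0+0+0+0+0+1+0+0+1+0 mod 2 = 1
Syndrome = 00011
Column 24 of H equals this syndrome → error at bit 24 (1-indexed).
Flip bit 24: 0011101000110010111000000010010 → 0011101000110010111000010010010
Extract data bits at positions {3,5,6,7,9,10,11,12,13,14,15,17,18,19,20,21,22,23,24,25,26,27,28,29,30,31}: 11010011001111000010010010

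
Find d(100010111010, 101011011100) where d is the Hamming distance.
XOR = 001001100110, count of 1s = 5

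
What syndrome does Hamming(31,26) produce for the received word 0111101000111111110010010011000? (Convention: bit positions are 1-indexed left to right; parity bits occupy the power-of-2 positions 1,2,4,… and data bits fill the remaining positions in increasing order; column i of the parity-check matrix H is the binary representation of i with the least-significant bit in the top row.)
Syndrome s = H · r^T (mod 2), r = 0111101000111111110010010011000:
  s[0] = (1010101010101010101010101010101)·(0111101000111111110010010011000) mod 2 = 0+0+1+0+1+0+1+0+0+0+1+0+1+0+1+0+1+0+0+0+1+0+0+0+0+0+1+0+0+0+0 mod 2 = 1
  s[1] = (0110011001100110011001100110011)·(0111101000111111110010010011000) mod 2 = 0+1+1+0+0+0+1+0+0+0+1+0+0+1+1+0+0+1+0+0+0+0+0+0+0+0+1+0+0+0+0 mod 2 = 0
  s[2] = (0001111000011110000111100001111)·(0111101000111111110010010011000) mod 2 = 0+0+0+1+1+0+1+0+0+0+0+1+1+1+1+0+0+0+0+0+1+0+0+0+0+0+0+1+0+0+0 mod 2 = 1
  s[3] = (0000000111111110000000011111111)·(0111101000111111110010010011000) mod 2 = 0+0+0+0+0+0+0+0+0+0+1+1+1+1+1+0+0+0+0+0+0+0+0+1+0+0+1+1+0+0+0 mod 2 = 0
  s[4] = (0000000000000001111111111111111)·(0111101000111111110010010011000) mod 2 = 0+0+0+0+0+0+0+0+0+0+0+0+0+0+0+1+1+1+0+0+1+0+0+1+0+0+1+1+0+0+0 mod 2 = 1
Syndrome = 10101
Non-zero syndrome: error at position 21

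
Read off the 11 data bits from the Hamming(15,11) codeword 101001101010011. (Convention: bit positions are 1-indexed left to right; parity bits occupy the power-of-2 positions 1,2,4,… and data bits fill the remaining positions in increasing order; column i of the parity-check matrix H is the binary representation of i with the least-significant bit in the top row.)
Parity bits occupy power-of-2 positions; data bits are at positions {3,5,6,7,9,10,11,12,13,14,15} (1-indexed).
Extract: c[3]=1 c[5]=0 c[6]=1 c[7]=1 c[9]=1 c[10]=0 c[11]=1 c[12]=0 c[13]=0 c[14]=1 c[15]=1
Data = 10111010011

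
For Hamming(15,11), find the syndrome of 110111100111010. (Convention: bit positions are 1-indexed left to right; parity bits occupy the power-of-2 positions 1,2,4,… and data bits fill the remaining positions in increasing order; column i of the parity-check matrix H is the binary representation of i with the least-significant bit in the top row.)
Syndrome s = H · r^T (mod 2), r = 110111100111010:
  s[0] = (101010101010101)·(110111100111010) mod 2 = 1+0+0+0+1+0+1+0+0+0+1+0+0+0+0 mod 2 = 0
  s[1] = (011001100110011)·(110111100111010) mod 2 = 0+1+0+0+0+1+1+0+0+1+1+0+0+1+0 mod 2 = 0
  s[2] = (000111100001111)·(110111100111010) mod 2 = 0+0+0+1+1+1+1+0+0+0+0+1+0+1+0 mod 2 = 0
  s[3] = (000000011111111)·(110111100111010) mod 2 = 0+0+0+0+0+0+0+0+0+1+1+1+0+1+0 mod 2 = 0
Syndrome = 0000
s = 0: no error detected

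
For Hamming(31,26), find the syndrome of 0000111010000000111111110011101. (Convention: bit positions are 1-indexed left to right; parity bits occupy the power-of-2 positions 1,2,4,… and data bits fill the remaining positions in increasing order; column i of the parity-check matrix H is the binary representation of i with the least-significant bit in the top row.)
Syndrome s = H · r^T (mod 2), r = 0000111010000000111111110011101:
  s[0] = (1010101010101010101010101010101)·(0000111010000000111111110011101) mod 2 = 0+0+0+0+1+0+1+0+1+0+0+0+0+0+0+0+1+0+1+0+1+0+1+0+0+0+1+0+1+0+1 mod 2 = 0
  s[1] = (0110011001100110011001100110011)·(0000111010000000111111110011101) mod 2 = 0+0+0+0+0+1+1+0+0+0+0+0+0+0+0+0+0+1+1+0+0+1+1+0+0+0+1+0+0+0+1 mod 2 = 0
  s[2] = (0001111000011110000111100001111)·(0000111010000000111111110011101) mod 2 = 0+0+0+0+1+1+1+0+0+0+0+0+0+0+0+0+0+0+0+1+1+1+1+0+0+0+0+1+1+0+1 mod 2 = 0
  s[3] = (0000000111111110000000011111111)·(0000111010000000111111110011101) mod 2 = 0+0+0+0+0+0+0+0+1+0+0+0+0+0+0+0+0+0+0+0+0+0+0+1+0+0+1+1+1+0+1 mod 2 = 0
  s[4] = (0000000000000001111111111111111)·(0000111010000000111111110011101) mod 2 = 0+0+0+0+0+0+0+0+0+0+0+0+0+0+0+0+1+1+1+1+1+1+1+1+0+0+1+1+1+0+1 mod 2 = 0
Syndrome = 00000
s = 0: no error detected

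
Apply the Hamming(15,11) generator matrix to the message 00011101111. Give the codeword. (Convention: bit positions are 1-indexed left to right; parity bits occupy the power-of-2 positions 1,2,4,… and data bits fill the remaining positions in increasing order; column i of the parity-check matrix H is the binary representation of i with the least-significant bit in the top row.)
Codeword c = d · G (mod 2), d = 00011101111:
  c[0] = d·G[:,0] = (00011101111)·(11011010101) mod 2 = 0+0+0+1+1+0+0+0+1+0+1 mod 2 = 0
  c[1] = d·G[:,1] = (00011101111)·(10110110011) mod 2 = 0+0+0+1+0+1+0+0+0+1+1 mod 2 = 0
  c[2] = d·G[:,2] = (00011101111)·(10000000000) mod 2 = 0+0+0+0+0+0+0+0+0+0+0 mod 2 = 0
  c[3] = d·G[:,3] = (00011101111)·(01110001111) mod 2 = 0+0+0+1+0+0+0+1+1+1+1 mod 2 = 1
  c[4] = d·G[:,4] = (00011101111)·(01000000000) mod 2 = 0+0+0+0+0+0+0+0+0+0+0 mod 2 = 0
  c[5] = d·G[:,5] = (00011101111)·(00100000000) mod 2 = 0+0+0+0+0+0+0+0+0+0+0 mod 2 = 0
  c[6] = d·G[:,6] = (00011101111)·(00010000000) mod 2 = 0+0+0+1+0+0+0+0+0+0+0 mod 2 = 1
  c[7] = d·G[:,7] = (00011101111)·(00001111111) mod 2 = 0+0+0+0+1+1+0+1+1+1+1 mod 2 = 0
  c[8] = d·G[:,8] = (00011101111)·(00001000000) mod 2 = 0+0+0+0+1+0+0+0+0+0+0 mod 2 = 1
  c[9] = d·G[:,9] = (00011101111)·(00000100000) mod 2 = 0+0+0+0+0+1+0+0+0+0+0 mod 2 = 1
  c[10] = d·G[:,10] = (00011101111)·(00000010000) mod 2 = 0+0+0+0+0+0+0+0+0+0+0 mod 2 = 0
  c[11] = d·G[:,11] = (00011101111)·(00000001000) mod 2 = 0+0+0+0+0+0+0+1+0+0+0 mod 2 = 1
  c[12] = d·G[:,12] = (00011101111)·(00000000100) mod 2 = 0+0+0+0+0+0+0+0+1+0+0 mod 2 = 1
  c[13] = d·G[:,13] = (00011101111)·(00000000010) mod 2 = 0+0+0+0+0+0+0+0+0+1+0 mod 2 = 1
  c[14] = d·G[:,14] = (00011101111)·(00000000001) mod 2 = 0+0+0+0+0+0+0+0+0+0+1 mod 2 = 1
Codeword = 000100101101111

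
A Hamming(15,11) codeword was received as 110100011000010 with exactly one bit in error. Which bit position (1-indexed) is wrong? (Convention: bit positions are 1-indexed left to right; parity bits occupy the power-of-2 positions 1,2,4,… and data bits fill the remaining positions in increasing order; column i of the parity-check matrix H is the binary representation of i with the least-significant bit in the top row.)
Syndrome s = H · r^T (mod 2), r = 110100011000010:
  s[0] = (101010101010101)·(110100011000010) mod 2 = 1+0+0+0+0+0+0+0+1+0+0+0+0+0+0 mod 2 = 0
  s[1] = (011001100110011)·(110100011000010) mod 2 = 0+1+0+0+0+0+0+0+0+0+0+0+0+1+0 mod 2 = 0
  s[2] = (000111100001111)·(110100011000010) mod 2 = 0+0+0+1+0+0+0+0+0+0+0+0+0+1+0 mod 2 = 0
  s[3] = (000000011111111)·(110100011000010) mod 2 = 0+0+0+0+0+0+0+1+1+0+0+0+0+1+0 mod 2 = 1
Syndrome = 0001
Column i of H is the binary representation of i, so the syndrome is the binary index of the flipped bit.
Read s = 0001 with s[0] as LSB: 0·2^0 + 0·2^1 + 0·2^2 + 1·2^3 = 8.
Error is at bit position 8.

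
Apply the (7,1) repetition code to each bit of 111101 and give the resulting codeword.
Repeat each bit 7× and concatenate:
1→1111111  1→1111111  1→1111111  1→1111111  0→0000000  1→1111111
Codeword = 111111111111111111111111111100000001111111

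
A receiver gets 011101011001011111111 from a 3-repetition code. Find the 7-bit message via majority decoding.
Split into 3-bit blocks and majority-vote each:
  block 1 = 011: 2 ones, 1 zeros → 1
  block 2 = 101: 2 ones, 1 zeros → 1
  block 3 = 011: 2 ones, 1 zeros → 1
  block 4 = 001: 1 ones, 2 zeros → 0
  block 5 = 011: 2 ones, 1 zeros → 1
  block 6 = 111: 3 ones, 0 zeros → 1
  block 7 = 111: 3 ones, 0 zeros → 1
Decoded = 1110111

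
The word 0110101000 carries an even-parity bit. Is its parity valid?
Sum of all bits: 0+1+1+0+1+0+1+0+0+0 = 4; 4 mod 2 = 0. Result is 0 → valid parity.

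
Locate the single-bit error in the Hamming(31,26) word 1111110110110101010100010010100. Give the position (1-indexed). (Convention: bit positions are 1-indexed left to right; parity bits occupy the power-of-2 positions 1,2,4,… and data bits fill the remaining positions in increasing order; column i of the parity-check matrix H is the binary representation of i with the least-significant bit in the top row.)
Syndrome s = H · r^T (mod 2), r = 1111110110110101010100010010100:
  s[0] = (1010101010101010101010101010101)·(1111110110110101010100010010100) mod 2 = 1+0+1+0+1+0+0+0+1+0+1+0+0+0+0+0+0+0+0+0+0+0+0+0+0+0+1+0+1+0+0 mod 2 = 1
  s[1] = (0110011001100110011001100110011)·(1111110110110101010100010010100) mod 2 = 0+1+1+0+0+1+0+0+0+0+1+0+0+1+0+0+0+1+0+0+0+0+0+0+0+0+1+0+0+0+0 mod 2 = 1
  s[2] = (0001111000011110000111100001111)·(1111110110110101010100010010100) mod 2 = 0+0+0+1+1+1+0+0+0+0+0+1+0+1+0+0+0+0+0+1+0+0+0+0+0+0+0+0+1+0+0 mod 2 = 1
  s[3] = (0000000111111110000000011111111)·(1111110110110101010100010010100) mod 2 = 0+0+0+0+0+0+0+1+1+0+1+1+0+1+0+0+0+0+0+0+0+0+0+1+0+0+1+0+1+0+0 mod 2 = 0
  s[4] = (0000000000000001111111111111111)·(1111110110110101010100010010100) mod 2 = 0+0+0+0+0+0+0+0+0+0+0+0+0+0+0+1+0+1+0+1+0+0+0+1+0+0+1+0+1+0+0 mod 2 = 0
Syndrome = 11100
Column i of H is the binary representation of i, so the syndrome is the binary index of the flipped bit.
Read s = 11100 with s[0] as LSB: 1·2^0 + 1·2^1 + 1·2^2 + 0·2^3 + 0·2^4 = 7.
Error is at bit position 7.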